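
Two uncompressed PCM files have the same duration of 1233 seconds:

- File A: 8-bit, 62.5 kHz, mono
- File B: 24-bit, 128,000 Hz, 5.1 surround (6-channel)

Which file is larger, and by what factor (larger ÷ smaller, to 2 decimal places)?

File A: 62,500 × 1 × 1 = 62,500 bytes/s.
File B: 128,000 × 3 × 6 = 2,304,000 bytes/s.
File B is larger; ratio = 2,840,832,000 / 77,062,500 = 36.86.

File B, by a factor of 36.86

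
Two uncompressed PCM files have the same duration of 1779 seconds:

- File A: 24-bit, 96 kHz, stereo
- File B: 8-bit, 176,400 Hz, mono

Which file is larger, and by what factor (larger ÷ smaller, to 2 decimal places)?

File A, by a factor of 3.27

File A: 96,000 × 3 × 2 = 576,000 bytes/s.
File B: 176,400 × 1 × 1 = 176,400 bytes/s.
File A is larger; ratio = 1,024,704,000 / 313,815,600 = 3.27.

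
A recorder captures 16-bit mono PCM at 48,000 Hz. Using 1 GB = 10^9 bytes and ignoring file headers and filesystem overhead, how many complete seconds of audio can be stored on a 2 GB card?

20,833 seconds

Uncompressed byte rate = 48,000 × 2 × 1 = 96,000 bytes/s.
Capacity = 2 × 1,000,000,000 = 2,000,000,000 bytes.
2,000,000,000 / 96,000 ≈ 20833.33 s → 20,833 seconds.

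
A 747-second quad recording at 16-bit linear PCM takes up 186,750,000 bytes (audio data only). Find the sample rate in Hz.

31,250 Hz

Bytes = sample_rate × seconds × bytes_per_sample × channels.
sample_rate = 186,750,000 / (747 × 2 × 4) = 186,750,000 / 5,976 = 31,250 Hz.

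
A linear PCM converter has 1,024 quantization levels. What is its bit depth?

10 bits

log2(1,024) = 10.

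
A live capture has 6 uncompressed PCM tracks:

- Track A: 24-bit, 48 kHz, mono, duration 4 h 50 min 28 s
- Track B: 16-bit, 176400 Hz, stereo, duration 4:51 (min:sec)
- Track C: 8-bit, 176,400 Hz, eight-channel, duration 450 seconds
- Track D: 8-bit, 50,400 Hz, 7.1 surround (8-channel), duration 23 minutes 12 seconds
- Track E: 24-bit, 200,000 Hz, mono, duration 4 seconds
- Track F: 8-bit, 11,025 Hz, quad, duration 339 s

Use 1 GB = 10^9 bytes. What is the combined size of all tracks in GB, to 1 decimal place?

Track A: 4 h 50 min 28 s = 17,428 s; 48,000 × 17,428 × 3 × 1 = 2,509,632,000 bytes.
Track B: 4:51 (min:sec) = 291 s; 176,400 × 291 × 2 × 2 = 205,329,600 bytes.
Track C: 176,400 × 450 × 1 × 8 = 635,040,000 bytes.
Track D: 23 minutes 12 seconds = 1,392 s; 50,400 × 1,392 × 1 × 8 = 561,254,400 bytes.
Track E: 200,000 × 4 × 3 × 1 = 2,400,000 bytes.
Track F: 11,025 × 339 × 1 × 4 = 14,949,900 bytes.
Total = 3,928,605,900 bytes = 3.9 GB.

3.9 GB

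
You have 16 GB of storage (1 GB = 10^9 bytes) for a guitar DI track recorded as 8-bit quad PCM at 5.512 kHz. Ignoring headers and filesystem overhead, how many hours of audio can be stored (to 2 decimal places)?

Uncompressed byte rate = 5,512 × 1 × 4 = 22,048 bytes/s.
Capacity = 16 × 1,000,000,000 = 16,000,000,000 bytes.
16,000,000,000 / 22,048 ≈ 725689.4 s → 201.58 hours.

201.58 hours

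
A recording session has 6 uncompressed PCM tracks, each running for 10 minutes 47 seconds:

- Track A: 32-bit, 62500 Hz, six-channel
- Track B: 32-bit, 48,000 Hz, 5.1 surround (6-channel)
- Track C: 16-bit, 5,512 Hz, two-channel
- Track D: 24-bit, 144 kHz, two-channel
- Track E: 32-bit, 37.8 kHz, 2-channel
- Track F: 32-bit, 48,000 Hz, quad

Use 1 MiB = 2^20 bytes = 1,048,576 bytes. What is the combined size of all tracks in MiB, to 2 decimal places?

10 minutes 47 seconds = 647 s.
Track A: 62,500 × 647 × 4 × 6 = 970,500,000 bytes.
Track B: 48,000 × 647 × 4 × 6 = 745,344,000 bytes.
Track C: 5,512 × 647 × 2 × 2 = 14,265,056 bytes.
Track D: 144,000 × 647 × 3 × 2 = 559,008,000 bytes.
Track E: 37,800 × 647 × 4 × 2 = 195,652,800 bytes.
Track F: 48,000 × 647 × 4 × 4 = 496,896,000 bytes.
Total = 2,981,665,856 bytes = 2843.54 MiB.

2843.54 MiB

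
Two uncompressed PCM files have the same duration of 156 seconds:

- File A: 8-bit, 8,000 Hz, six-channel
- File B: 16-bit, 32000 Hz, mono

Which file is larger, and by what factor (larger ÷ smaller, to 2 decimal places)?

File B, by a factor of 1.33

File A: 8,000 × 1 × 6 = 48,000 bytes/s.
File B: 32,000 × 2 × 1 = 64,000 bytes/s.
File B is larger; ratio = 9,984,000 / 7,488,000 = 1.33.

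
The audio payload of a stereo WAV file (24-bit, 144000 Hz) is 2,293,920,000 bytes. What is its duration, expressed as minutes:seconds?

Byte rate = 144,000 × 3 × 2 = 864,000 bytes/s.
Duration = 2,293,920,000 / 864,000 = 2,655 s.
2,655 s = 44:15.

44:15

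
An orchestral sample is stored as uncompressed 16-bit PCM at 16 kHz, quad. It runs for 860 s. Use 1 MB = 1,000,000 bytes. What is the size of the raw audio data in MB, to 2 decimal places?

110.08 MB

Bytes = 16,000 samples/s × 860 s × 2 bytes/sample × 4 ch = 110,080,000 bytes.
110,080,000 / 1,000,000 = 110.08 MB.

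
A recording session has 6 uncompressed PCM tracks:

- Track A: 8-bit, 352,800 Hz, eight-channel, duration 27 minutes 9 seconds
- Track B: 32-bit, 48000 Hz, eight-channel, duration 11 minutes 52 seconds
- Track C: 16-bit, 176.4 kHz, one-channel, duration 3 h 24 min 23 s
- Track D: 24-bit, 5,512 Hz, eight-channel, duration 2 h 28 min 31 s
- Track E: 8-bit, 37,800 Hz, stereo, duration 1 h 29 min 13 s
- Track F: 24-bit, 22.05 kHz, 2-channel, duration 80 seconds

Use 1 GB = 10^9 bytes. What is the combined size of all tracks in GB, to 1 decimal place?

11.6 GB

Track A: 27 minutes 9 seconds = 1,629 s; 352,800 × 1,629 × 1 × 8 = 4,597,689,600 bytes.
Track B: 11 minutes 52 seconds = 712 s; 48,000 × 712 × 4 × 8 = 1,093,632,000 bytes.
Track C: 3 h 24 min 23 s = 12,263 s; 176,400 × 12,263 × 2 × 1 = 4,326,386,400 bytes.
Track D: 2 h 28 min 31 s = 8,911 s; 5,512 × 8,911 × 3 × 8 = 1,178,818,368 bytes.
Track E: 1 h 29 min 13 s = 5,353 s; 37,800 × 5,353 × 1 × 2 = 404,686,800 bytes.
Track F: 22,050 × 80 × 3 × 2 = 10,584,000 bytes.
Total = 11,611,797,168 bytes = 11.6 GB.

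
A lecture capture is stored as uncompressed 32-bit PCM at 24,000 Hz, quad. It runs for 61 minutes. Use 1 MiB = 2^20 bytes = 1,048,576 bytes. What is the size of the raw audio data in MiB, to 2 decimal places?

Duration = 61 minutes = 3,660 s.
Bytes = 24,000 samples/s × 3,660 s × 4 bytes/sample × 4 ch = 1,405,440,000 bytes.
1,405,440,000 / 1,048,576 = 1340.33 MiB.

1340.33 MiB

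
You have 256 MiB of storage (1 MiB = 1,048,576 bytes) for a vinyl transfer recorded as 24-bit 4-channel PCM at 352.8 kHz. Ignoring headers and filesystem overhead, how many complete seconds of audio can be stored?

63 seconds

Uncompressed byte rate = 352,800 × 3 × 4 = 4,233,600 bytes/s.
Capacity = 256 × 1,048,576 = 268,435,456 bytes.
268,435,456 / 4,233,600 ≈ 63.41 s → 63 seconds.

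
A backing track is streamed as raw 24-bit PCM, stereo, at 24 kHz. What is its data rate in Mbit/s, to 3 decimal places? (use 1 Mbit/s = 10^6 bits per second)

Bit rate = 24,000 × 24 × 2 = 1,152,000 bits/s.
= 1.152 Mbit/s.

1.152 Mbit/s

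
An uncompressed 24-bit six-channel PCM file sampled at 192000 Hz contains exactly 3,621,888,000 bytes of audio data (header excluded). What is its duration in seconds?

Byte rate = 192,000 × 3 × 6 = 3,456,000 bytes/s.
Duration = 3,621,888,000 / 3,456,000 = 1,048 s.

1,048 seconds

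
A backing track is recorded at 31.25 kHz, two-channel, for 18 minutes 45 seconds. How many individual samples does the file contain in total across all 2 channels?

18 minutes 45 seconds = 1,125 s.
31,250 × 1,125 s × 2 ch = 70,312,500 samples.

70,312,500 samples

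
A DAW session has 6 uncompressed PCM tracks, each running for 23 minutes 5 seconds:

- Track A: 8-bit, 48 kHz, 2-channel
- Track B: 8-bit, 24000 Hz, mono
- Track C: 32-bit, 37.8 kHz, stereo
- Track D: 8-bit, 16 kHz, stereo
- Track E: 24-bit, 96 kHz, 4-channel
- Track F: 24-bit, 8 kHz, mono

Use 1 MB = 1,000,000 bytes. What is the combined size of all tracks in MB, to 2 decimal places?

23 minutes 5 seconds = 1,385 s.
Track A: 48,000 × 1,385 × 1 × 2 = 132,960,000 bytes.
Track B: 24,000 × 1,385 × 1 × 1 = 33,240,000 bytes.
Track C: 37,800 × 1,385 × 4 × 2 = 418,824,000 bytes.
Track D: 16,000 × 1,385 × 1 × 2 = 44,320,000 bytes.
Track E: 96,000 × 1,385 × 3 × 4 = 1,595,520,000 bytes.
Track F: 8,000 × 1,385 × 3 × 1 = 33,240,000 bytes.
Total = 2,258,104,000 bytes = 2258.10 MB.

2258.10 MB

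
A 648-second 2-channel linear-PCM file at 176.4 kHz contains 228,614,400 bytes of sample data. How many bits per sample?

Bytes per sample = 228,614,400 / (176,400 × 648 × 2) = 228,614,400 / 228,614,400 = 1.
Bit depth = 1 × 8 = 8 bits.

8 bits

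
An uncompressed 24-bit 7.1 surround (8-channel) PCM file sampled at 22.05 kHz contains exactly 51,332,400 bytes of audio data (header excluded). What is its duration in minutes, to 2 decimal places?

Byte rate = 22,050 × 3 × 8 = 529,200 bytes/s.
Duration = 51,332,400 / 529,200 = 97 s.
97 s / 60 = 1.62 minutes.

1.62 minutes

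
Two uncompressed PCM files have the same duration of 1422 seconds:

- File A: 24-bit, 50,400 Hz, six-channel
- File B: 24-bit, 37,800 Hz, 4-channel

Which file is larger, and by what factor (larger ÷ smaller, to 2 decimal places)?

File A, by a factor of 2.00

File A: 50,400 × 3 × 6 = 907,200 bytes/s.
File B: 37,800 × 3 × 4 = 453,600 bytes/s.
File A is larger; ratio = 1,290,038,400 / 645,019,200 = 2.00.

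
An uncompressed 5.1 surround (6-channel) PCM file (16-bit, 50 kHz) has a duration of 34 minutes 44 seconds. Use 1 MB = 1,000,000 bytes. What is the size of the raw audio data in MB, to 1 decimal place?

1250.4 MB

Duration = 34 minutes 44 seconds = 2,084 s.
Bytes = 50,000 samples/s × 2,084 s × 2 bytes/sample × 6 ch = 1,250,400,000 bytes.
1,250,400,000 / 1,000,000 = 1250.4 MB.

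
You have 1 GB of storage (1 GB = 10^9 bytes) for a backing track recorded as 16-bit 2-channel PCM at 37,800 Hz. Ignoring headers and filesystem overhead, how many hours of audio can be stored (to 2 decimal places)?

Uncompressed byte rate = 37,800 × 2 × 2 = 151,200 bytes/s.
Capacity = 1 × 1,000,000,000 = 1,000,000,000 bytes.
1,000,000,000 / 151,200 ≈ 6613.76 s → 1.84 hours.

1.84 hours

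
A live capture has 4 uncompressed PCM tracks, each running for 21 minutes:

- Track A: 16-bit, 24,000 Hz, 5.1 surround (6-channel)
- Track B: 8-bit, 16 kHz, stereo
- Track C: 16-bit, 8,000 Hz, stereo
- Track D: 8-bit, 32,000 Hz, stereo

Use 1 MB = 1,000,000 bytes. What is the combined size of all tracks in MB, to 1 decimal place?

524.2 MB

21 minutes = 1,260 s.
Track A: 24,000 × 1,260 × 2 × 6 = 362,880,000 bytes.
Track B: 16,000 × 1,260 × 1 × 2 = 40,320,000 bytes.
Track C: 8,000 × 1,260 × 2 × 2 = 40,320,000 bytes.
Track D: 32,000 × 1,260 × 1 × 2 = 80,640,000 bytes.
Total = 524,160,000 bytes = 524.2 MB.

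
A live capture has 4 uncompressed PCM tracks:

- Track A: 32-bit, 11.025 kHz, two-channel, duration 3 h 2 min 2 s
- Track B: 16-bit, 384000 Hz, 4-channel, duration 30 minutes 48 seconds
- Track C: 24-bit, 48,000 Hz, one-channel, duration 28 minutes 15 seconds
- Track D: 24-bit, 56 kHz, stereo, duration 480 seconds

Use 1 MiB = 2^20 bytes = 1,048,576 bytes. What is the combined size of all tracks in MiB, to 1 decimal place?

Track A: 3 h 2 min 2 s = 10,922 s; 11,025 × 10,922 × 4 × 2 = 963,320,400 bytes.
Track B: 30 minutes 48 seconds = 1,848 s; 384,000 × 1,848 × 2 × 4 = 5,677,056,000 bytes.
Track C: 28 minutes 15 seconds = 1,695 s; 48,000 × 1,695 × 3 × 1 = 244,080,000 bytes.
Track D: 56,000 × 480 × 3 × 2 = 161,280,000 bytes.
Total = 7,045,736,400 bytes = 6719.3 MiB.

6719.3 MiB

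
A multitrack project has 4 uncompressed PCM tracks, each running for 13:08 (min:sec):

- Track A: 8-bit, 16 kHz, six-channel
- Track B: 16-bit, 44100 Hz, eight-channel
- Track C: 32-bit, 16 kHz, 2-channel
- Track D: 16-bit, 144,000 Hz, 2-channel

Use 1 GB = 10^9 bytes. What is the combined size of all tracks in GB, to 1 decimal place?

13:08 (min:sec) = 788 s.
Track A: 16,000 × 788 × 1 × 6 = 75,648,000 bytes.
Track B: 44,100 × 788 × 2 × 8 = 556,012,800 bytes.
Track C: 16,000 × 788 × 4 × 2 = 100,864,000 bytes.
Track D: 144,000 × 788 × 2 × 2 = 453,888,000 bytes.
Total = 1,186,412,800 bytes = 1.2 GB.

1.2 GB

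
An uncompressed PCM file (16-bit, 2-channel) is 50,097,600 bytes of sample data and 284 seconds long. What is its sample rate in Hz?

44,100 Hz

Bytes = sample_rate × seconds × bytes_per_sample × channels.
sample_rate = 50,097,600 / (284 × 2 × 2) = 50,097,600 / 1,136 = 44,100 Hz.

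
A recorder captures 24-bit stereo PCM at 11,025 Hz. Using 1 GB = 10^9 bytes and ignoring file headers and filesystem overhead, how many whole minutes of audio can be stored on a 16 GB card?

4,031 minutes

Uncompressed byte rate = 11,025 × 3 × 2 = 66,150 bytes/s.
Capacity = 16 × 1,000,000,000 = 16,000,000,000 bytes.
16,000,000,000 / 66,150 ≈ 241874.53 s → 4,031 minutes.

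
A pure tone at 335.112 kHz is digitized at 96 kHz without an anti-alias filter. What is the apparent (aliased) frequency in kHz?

Nyquist = 96,000/2 = 48,000 Hz; 335,112 Hz exceeds it.
Alias = |335,112 − 3×96,000| = |335,112 − 288,000| = 47,112 Hz = 47.112 kHz.

47.112 kHz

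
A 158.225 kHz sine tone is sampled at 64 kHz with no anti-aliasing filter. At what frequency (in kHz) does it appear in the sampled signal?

Nyquist = 64,000/2 = 32,000 Hz; 158,225 Hz exceeds it.
Alias = |158,225 − 2×64,000| = |158,225 − 128,000| = 30,225 Hz = 30.225 kHz.

30.225 kHz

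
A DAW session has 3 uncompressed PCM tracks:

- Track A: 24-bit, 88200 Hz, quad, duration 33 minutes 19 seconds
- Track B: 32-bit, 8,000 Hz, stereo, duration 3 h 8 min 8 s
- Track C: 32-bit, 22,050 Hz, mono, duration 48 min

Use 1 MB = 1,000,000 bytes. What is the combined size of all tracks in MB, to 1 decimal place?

3092.2 MB

Track A: 33 minutes 19 seconds = 1,999 s; 88,200 × 1,999 × 3 × 4 = 2,115,741,600 bytes.
Track B: 3 h 8 min 8 s = 11,288 s; 8,000 × 11,288 × 4 × 2 = 722,432,000 bytes.
Track C: 48 min = 2,880 s; 22,050 × 2,880 × 4 × 1 = 254,016,000 bytes.
Total = 3,092,189,600 bytes = 3092.2 MB.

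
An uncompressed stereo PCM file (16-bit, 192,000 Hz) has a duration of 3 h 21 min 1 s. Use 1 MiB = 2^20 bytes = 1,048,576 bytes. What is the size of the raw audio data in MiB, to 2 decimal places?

8833.74 MiB

Duration = 3 h 21 min 1 s = 12,061 s.
Bytes = 192,000 samples/s × 12,061 s × 2 bytes/sample × 2 ch = 9,262,848,000 bytes.
9,262,848,000 / 1,048,576 = 8833.74 MiB.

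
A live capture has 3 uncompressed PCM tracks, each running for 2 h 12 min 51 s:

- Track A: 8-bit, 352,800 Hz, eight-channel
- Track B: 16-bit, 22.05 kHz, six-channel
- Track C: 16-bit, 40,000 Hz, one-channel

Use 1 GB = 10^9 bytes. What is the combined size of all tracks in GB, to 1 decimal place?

2 h 12 min 51 s = 7,971 s.
Track A: 352,800 × 7,971 × 1 × 8 = 22,497,350,400 bytes.
Track B: 22,050 × 7,971 × 2 × 6 = 2,109,126,600 bytes.
Track C: 40,000 × 7,971 × 2 × 1 = 637,680,000 bytes.
Total = 25,244,157,000 bytes = 25.2 GB.

25.2 GB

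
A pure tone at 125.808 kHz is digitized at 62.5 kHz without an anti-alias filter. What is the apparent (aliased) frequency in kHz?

0.808 kHz

Nyquist = 62,500/2 = 31,250 Hz; 125,808 Hz exceeds it.
Alias = |125,808 − 2×62,500| = |125,808 − 125,000| = 808 Hz = 0.808 kHz.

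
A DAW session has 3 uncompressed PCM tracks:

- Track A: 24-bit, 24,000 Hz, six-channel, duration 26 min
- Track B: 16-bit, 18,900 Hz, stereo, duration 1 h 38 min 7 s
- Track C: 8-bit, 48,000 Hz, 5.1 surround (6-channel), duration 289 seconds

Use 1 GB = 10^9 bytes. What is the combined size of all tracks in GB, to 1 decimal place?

1.2 GB

Track A: 26 min = 1,560 s; 24,000 × 1,560 × 3 × 6 = 673,920,000 bytes.
Track B: 1 h 38 min 7 s = 5,887 s; 18,900 × 5,887 × 2 × 2 = 445,057,200 bytes.
Track C: 48,000 × 289 × 1 × 6 = 83,232,000 bytes.
Total = 1,202,209,200 bytes = 1.2 GB.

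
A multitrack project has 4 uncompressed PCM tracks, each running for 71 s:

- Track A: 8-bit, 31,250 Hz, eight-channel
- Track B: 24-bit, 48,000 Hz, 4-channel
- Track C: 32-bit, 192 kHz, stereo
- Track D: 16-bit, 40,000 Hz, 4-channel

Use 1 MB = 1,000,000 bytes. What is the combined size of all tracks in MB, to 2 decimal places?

190.42 MB

Track A: 31,250 × 71 × 1 × 8 = 17,750,000 bytes.
Track B: 48,000 × 71 × 3 × 4 = 40,896,000 bytes.
Track C: 192,000 × 71 × 4 × 2 = 109,056,000 bytes.
Track D: 40,000 × 71 × 2 × 4 = 22,720,000 bytes.
Total = 190,422,000 bytes = 190.42 MB.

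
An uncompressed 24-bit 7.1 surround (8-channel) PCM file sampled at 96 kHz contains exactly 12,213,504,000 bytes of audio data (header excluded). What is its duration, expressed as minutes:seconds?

88:21

Byte rate = 96,000 × 3 × 8 = 2,304,000 bytes/s.
Duration = 12,213,504,000 / 2,304,000 = 5,301 s.
5,301 s = 88:21.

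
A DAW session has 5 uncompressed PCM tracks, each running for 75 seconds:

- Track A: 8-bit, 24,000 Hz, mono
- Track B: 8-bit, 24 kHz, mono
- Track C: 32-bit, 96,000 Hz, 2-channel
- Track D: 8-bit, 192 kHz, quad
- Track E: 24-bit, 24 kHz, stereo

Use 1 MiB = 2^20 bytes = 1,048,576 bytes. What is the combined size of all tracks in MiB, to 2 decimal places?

123.60 MiB

Track A: 24,000 × 75 × 1 × 1 = 1,800,000 bytes.
Track B: 24,000 × 75 × 1 × 1 = 1,800,000 bytes.
Track C: 96,000 × 75 × 4 × 2 = 57,600,000 bytes.
Track D: 192,000 × 75 × 1 × 4 = 57,600,000 bytes.
Track E: 24,000 × 75 × 3 × 2 = 10,800,000 bytes.
Total = 129,600,000 bytes = 123.60 MiB.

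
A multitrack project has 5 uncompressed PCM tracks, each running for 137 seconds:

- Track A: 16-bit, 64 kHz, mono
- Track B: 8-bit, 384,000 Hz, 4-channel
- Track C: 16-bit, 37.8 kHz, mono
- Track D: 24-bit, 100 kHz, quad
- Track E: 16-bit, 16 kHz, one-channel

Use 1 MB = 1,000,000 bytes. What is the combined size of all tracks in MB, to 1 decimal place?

407.1 MB

Track A: 64,000 × 137 × 2 × 1 = 17,536,000 bytes.
Track B: 384,000 × 137 × 1 × 4 = 210,432,000 bytes.
Track C: 37,800 × 137 × 2 × 1 = 10,357,200 bytes.
Track D: 100,000 × 137 × 3 × 4 = 164,400,000 bytes.
Track E: 16,000 × 137 × 2 × 1 = 4,384,000 bytes.
Total = 407,109,200 bytes = 407.1 MB.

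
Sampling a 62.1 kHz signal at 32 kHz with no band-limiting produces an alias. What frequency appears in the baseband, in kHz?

Nyquist = 32,000/2 = 16,000 Hz; 62,100 Hz exceeds it.
Alias = |62,100 − 2×32,000| = |62,100 − 64,000| = 1,900 Hz = 1.9 kHz.

1.9 kHz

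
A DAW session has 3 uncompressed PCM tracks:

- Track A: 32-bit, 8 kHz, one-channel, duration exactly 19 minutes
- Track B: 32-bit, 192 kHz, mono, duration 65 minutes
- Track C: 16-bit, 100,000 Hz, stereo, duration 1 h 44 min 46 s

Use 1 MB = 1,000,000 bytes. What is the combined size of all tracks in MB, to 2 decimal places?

5546.08 MB

Track A: exactly 19 minutes = 1,140 s; 8,000 × 1,140 × 4 × 1 = 36,480,000 bytes.
Track B: 65 minutes = 3,900 s; 192,000 × 3,900 × 4 × 1 = 2,995,200,000 bytes.
Track C: 1 h 44 min 46 s = 6,286 s; 100,000 × 6,286 × 2 × 2 = 2,514,400,000 bytes.
Total = 5,546,080,000 bytes = 5546.08 MB.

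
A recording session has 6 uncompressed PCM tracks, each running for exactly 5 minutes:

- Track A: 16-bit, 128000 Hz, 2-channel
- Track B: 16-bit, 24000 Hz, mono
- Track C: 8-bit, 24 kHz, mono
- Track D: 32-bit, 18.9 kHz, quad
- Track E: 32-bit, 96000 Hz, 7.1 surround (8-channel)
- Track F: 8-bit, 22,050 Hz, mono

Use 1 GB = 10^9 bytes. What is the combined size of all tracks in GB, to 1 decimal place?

1.2 GB

exactly 5 minutes = 300 s.
Track A: 128,000 × 300 × 2 × 2 = 153,600,000 bytes.
Track B: 24,000 × 300 × 2 × 1 = 14,400,000 bytes.
Track C: 24,000 × 300 × 1 × 1 = 7,200,000 bytes.
Track D: 18,900 × 300 × 4 × 4 = 90,720,000 bytes.
Track E: 96,000 × 300 × 4 × 8 = 921,600,000 bytes.
Track F: 22,050 × 300 × 1 × 1 = 6,615,000 bytes.
Total = 1,194,135,000 bytes = 1.2 GB.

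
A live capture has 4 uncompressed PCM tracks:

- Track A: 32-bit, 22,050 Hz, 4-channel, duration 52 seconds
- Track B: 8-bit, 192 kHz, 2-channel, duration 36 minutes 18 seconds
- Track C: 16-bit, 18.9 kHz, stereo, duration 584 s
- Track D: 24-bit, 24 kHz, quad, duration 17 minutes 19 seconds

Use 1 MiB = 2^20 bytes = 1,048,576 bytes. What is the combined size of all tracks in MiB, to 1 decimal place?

Track A: 22,050 × 52 × 4 × 4 = 18,345,600 bytes.
Track B: 36 minutes 18 seconds = 2,178 s; 192,000 × 2,178 × 1 × 2 = 836,352,000 bytes.
Track C: 18,900 × 584 × 2 × 2 = 44,150,400 bytes.
Track D: 17 minutes 19 seconds = 1,039 s; 24,000 × 1,039 × 3 × 4 = 299,232,000 bytes.
Total = 1,198,080,000 bytes = 1142.6 MiB.

1142.6 MiB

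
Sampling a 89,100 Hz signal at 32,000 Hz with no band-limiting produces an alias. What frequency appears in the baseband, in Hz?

6,900 Hz

Nyquist = 32,000/2 = 16,000 Hz; 89,100 Hz exceeds it.
Alias = |89,100 − 3×32,000| = |89,100 − 96,000| = 6,900 Hz.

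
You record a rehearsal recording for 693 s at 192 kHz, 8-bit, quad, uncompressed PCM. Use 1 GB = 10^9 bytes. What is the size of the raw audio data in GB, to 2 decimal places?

Bytes = 192,000 samples/s × 693 s × 1 bytes/sample × 4 ch = 532,224,000 bytes.
532,224,000 / 1,000,000,000 = 0.53 GB.

0.53 GB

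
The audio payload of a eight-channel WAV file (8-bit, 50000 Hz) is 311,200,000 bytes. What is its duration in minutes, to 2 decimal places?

12.97 minutes

Byte rate = 50,000 × 1 × 8 = 400,000 bytes/s.
Duration = 311,200,000 / 400,000 = 778 s.
778 s / 60 = 12.97 minutes.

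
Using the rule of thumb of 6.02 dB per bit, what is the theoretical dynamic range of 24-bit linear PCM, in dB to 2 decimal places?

144.48 dB

24 × 6.02 = 144.48 dB.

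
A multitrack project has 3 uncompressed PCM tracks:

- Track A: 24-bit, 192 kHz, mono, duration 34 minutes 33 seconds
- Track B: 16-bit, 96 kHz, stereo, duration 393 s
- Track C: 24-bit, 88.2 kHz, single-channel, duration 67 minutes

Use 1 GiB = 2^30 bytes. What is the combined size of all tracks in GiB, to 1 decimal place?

Track A: 34 minutes 33 seconds = 2,073 s; 192,000 × 2,073 × 3 × 1 = 1,194,048,000 bytes.
Track B: 96,000 × 393 × 2 × 2 = 150,912,000 bytes.
Track C: 67 minutes = 4,020 s; 88,200 × 4,020 × 3 × 1 = 1,063,692,000 bytes.
Total = 2,408,652,000 bytes = 2.2 GiB.

2.2 GiB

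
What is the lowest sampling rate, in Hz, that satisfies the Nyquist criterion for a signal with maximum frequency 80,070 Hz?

160,140 Hz

Minimum sample rate = 2 × 80,070 Hz = 160,140 Hz.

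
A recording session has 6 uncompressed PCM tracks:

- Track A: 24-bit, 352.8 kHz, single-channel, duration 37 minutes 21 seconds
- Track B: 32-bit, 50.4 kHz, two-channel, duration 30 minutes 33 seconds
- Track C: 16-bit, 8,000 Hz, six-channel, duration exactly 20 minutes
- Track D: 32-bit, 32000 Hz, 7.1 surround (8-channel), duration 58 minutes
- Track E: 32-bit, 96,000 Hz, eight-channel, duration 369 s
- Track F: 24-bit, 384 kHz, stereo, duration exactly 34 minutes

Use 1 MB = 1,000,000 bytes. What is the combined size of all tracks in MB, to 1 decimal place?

12623.4 MB

Track A: 37 minutes 21 seconds = 2,241 s; 352,800 × 2,241 × 3 × 1 = 2,371,874,400 bytes.
Track B: 30 minutes 33 seconds = 1,833 s; 50,400 × 1,833 × 4 × 2 = 739,065,600 bytes.
Track C: exactly 20 minutes = 1,200 s; 8,000 × 1,200 × 2 × 6 = 115,200,000 bytes.
Track D: 58 minutes = 3,480 s; 32,000 × 3,480 × 4 × 8 = 3,563,520,000 bytes.
Track E: 96,000 × 369 × 4 × 8 = 1,133,568,000 bytes.
Track F: exactly 34 minutes = 2,040 s; 384,000 × 2,040 × 3 × 2 = 4,700,160,000 bytes.
Total = 12,623,388,000 bytes = 12623.4 MB.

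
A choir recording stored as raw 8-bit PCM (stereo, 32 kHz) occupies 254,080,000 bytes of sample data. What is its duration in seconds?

Byte rate = 32,000 × 1 × 2 = 64,000 bytes/s.
Duration = 254,080,000 / 64,000 = 3,970 s.

3,970 seconds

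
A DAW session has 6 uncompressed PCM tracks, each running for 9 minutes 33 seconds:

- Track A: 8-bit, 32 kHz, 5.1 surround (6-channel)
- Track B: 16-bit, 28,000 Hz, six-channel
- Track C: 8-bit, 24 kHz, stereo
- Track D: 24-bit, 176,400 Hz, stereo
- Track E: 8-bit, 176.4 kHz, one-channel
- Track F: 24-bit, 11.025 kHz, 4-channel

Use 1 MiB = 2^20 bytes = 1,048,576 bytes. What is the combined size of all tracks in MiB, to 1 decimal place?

9 minutes 33 seconds = 573 s.
Track A: 32,000 × 573 × 1 × 6 = 110,016,000 bytes.
Track B: 28,000 × 573 × 2 × 6 = 192,528,000 bytes.
Track C: 24,000 × 573 × 1 × 2 = 27,504,000 bytes.
Track D: 176,400 × 573 × 3 × 2 = 606,463,200 bytes.
Track E: 176,400 × 573 × 1 × 1 = 101,077,200 bytes.
Track F: 11,025 × 573 × 3 × 4 = 75,807,900 bytes.
Total = 1,113,396,300 bytes = 1061.8 MiB.

1061.8 MiB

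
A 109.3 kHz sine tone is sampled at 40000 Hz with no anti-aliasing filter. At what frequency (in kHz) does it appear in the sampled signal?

10.7 kHz

Nyquist = 40,000/2 = 20,000 Hz; 109,300 Hz exceeds it.
Alias = |109,300 − 3×40,000| = |109,300 − 120,000| = 10,700 Hz = 10.7 kHz.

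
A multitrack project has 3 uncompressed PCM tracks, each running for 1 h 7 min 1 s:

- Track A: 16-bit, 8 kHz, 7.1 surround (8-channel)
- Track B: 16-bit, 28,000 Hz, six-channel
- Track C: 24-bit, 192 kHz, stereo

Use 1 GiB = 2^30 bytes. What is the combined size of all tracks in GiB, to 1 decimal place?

1 h 7 min 1 s = 4,021 s.
Track A: 8,000 × 4,021 × 2 × 8 = 514,688,000 bytes.
Track B: 28,000 × 4,021 × 2 × 6 = 1,351,056,000 bytes.
Track C: 192,000 × 4,021 × 3 × 2 = 4,632,192,000 bytes.
Total = 6,497,936,000 bytes = 6.1 GiB.

6.1 GiB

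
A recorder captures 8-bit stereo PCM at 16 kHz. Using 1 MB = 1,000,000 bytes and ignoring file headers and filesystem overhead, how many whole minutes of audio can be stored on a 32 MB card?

16 minutes

Uncompressed byte rate = 16,000 × 1 × 2 = 32,000 bytes/s.
Capacity = 32 × 1,000,000 = 32,000,000 bytes.
32,000,000 / 32,000 ≈ 1000 s → 16 minutes.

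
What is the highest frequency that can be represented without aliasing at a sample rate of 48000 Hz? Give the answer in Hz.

Nyquist frequency = sample rate / 2 = 48,000 / 2 = 24,000 Hz.

24,000 Hz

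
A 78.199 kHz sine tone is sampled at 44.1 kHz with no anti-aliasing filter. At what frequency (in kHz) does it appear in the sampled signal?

10.001 kHz

Nyquist = 44,100/2 = 22,050 Hz; 78,199 Hz exceeds it.
Alias = |78,199 − 2×44,100| = |78,199 − 88,200| = 10,001 Hz = 10.001 kHz.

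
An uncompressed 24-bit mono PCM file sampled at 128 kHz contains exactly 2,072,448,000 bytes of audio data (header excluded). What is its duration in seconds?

5,397 seconds

Byte rate = 128,000 × 3 × 1 = 384,000 bytes/s.
Duration = 2,072,448,000 / 384,000 = 5,397 s.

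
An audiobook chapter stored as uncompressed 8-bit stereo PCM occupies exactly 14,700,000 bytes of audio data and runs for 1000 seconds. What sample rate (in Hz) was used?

Bytes = sample_rate × seconds × bytes_per_sample × channels.
sample_rate = 14,700,000 / (1,000 × 1 × 2) = 14,700,000 / 2,000 = 7,350 Hz.

7,350 Hz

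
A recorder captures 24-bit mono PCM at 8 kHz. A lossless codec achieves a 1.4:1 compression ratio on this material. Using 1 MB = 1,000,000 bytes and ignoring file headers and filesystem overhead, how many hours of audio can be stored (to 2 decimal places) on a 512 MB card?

Uncompressed byte rate = 8,000 × 3 × 1 = 24,000 bytes/s.
After 1.4:1 compression, effective rate ≈ 17142.86 bytes/s.
Capacity = 512 × 1,000,000 = 512,000,000 bytes.
512,000,000 / effective rate ≈ 29866.67 s → 8.30 hours.

8.30 hours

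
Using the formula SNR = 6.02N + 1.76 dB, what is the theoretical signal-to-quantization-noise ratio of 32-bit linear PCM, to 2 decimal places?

6.02 × 32 + 1.76 = 194.40 dB.

194.40 dB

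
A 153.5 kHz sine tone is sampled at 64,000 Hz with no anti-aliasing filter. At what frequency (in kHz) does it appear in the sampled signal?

25.5 kHz

Nyquist = 64,000/2 = 32,000 Hz; 153,500 Hz exceeds it.
Alias = |153,500 − 2×64,000| = |153,500 − 128,000| = 25,500 Hz = 25.5 kHz.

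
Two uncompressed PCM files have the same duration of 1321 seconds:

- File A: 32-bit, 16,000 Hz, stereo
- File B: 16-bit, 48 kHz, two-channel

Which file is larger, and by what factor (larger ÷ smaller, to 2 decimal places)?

File A: 16,000 × 4 × 2 = 128,000 bytes/s.
File B: 48,000 × 2 × 2 = 192,000 bytes/s.
File B is larger; ratio = 253,632,000 / 169,088,000 = 1.50.

File B, by a factor of 1.50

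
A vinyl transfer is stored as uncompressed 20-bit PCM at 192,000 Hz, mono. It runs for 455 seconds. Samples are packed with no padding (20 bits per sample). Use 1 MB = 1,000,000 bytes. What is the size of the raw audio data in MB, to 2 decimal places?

218.40 MB

Bits = 192,000 × 455 × 20 × 1 = 1,747,200,000 bits = 218,400,000 bytes.
218,400,000 / 1,000,000 = 218.40 MB.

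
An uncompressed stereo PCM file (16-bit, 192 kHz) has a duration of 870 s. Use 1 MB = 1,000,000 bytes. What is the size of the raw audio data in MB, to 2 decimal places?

668.16 MB

Bytes = 192,000 samples/s × 870 s × 2 bytes/sample × 2 ch = 668,160,000 bytes.
668,160,000 / 1,000,000 = 668.16 MB.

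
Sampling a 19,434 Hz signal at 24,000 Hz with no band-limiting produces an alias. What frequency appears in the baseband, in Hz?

Nyquist = 24,000/2 = 12,000 Hz; 19,434 Hz exceeds it.
Alias = |19,434 − 1×24,000| = |19,434 − 24,000| = 4,566 Hz.

4,566 Hz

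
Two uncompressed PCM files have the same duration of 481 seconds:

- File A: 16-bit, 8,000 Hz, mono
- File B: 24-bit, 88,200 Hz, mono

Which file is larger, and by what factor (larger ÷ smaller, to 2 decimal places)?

File B, by a factor of 16.54

File A: 8,000 × 2 × 1 = 16,000 bytes/s.
File B: 88,200 × 3 × 1 = 264,600 bytes/s.
File B is larger; ratio = 127,272,600 / 7,696,000 = 16.54.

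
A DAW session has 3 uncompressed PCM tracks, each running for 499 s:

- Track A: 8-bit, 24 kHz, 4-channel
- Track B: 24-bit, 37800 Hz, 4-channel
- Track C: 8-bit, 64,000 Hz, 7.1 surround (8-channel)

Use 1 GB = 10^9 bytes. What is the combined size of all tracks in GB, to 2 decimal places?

0.53 GB

Track A: 24,000 × 499 × 1 × 4 = 47,904,000 bytes.
Track B: 37,800 × 499 × 3 × 4 = 226,346,400 bytes.
Track C: 64,000 × 499 × 1 × 8 = 255,488,000 bytes.
Total = 529,738,400 bytes = 0.53 GB.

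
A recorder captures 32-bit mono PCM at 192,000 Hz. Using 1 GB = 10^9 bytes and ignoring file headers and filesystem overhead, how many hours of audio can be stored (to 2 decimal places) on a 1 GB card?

Uncompressed byte rate = 192,000 × 4 × 1 = 768,000 bytes/s.
Capacity = 1 × 1,000,000,000 = 1,000,000,000 bytes.
1,000,000,000 / 768,000 ≈ 1302.08 s → 0.36 hours.

0.36 hours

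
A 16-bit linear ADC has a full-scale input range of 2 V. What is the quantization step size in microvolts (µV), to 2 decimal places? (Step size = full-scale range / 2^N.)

30.52 µV

2 V / 2^16 = 2 / 65,536 V = 30.52 µV.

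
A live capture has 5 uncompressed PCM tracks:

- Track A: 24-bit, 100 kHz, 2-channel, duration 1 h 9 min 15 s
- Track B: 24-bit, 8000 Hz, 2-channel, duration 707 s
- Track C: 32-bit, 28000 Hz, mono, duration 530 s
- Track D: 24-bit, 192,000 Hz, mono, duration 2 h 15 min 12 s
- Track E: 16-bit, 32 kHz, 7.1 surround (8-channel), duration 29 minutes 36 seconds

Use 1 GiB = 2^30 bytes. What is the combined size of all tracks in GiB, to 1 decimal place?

Track A: 1 h 9 min 15 s = 4,155 s; 100,000 × 4,155 × 3 × 2 = 2,493,000,000 bytes.
Track B: 8,000 × 707 × 3 × 2 = 33,936,000 bytes.
Track C: 28,000 × 530 × 4 × 1 = 59,360,000 bytes.
Track D: 2 h 15 min 12 s = 8,112 s; 192,000 × 8,112 × 3 × 1 = 4,672,512,000 bytes.
Track E: 29 minutes 36 seconds = 1,776 s; 32,000 × 1,776 × 2 × 8 = 909,312,000 bytes.
Total = 8,168,120,000 bytes = 7.6 GiB.

7.6 GiB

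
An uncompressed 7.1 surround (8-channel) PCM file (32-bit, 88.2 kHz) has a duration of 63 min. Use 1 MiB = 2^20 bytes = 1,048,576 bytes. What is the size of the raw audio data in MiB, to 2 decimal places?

Duration = 63 min = 3,780 s.
Bytes = 88,200 samples/s × 3,780 s × 4 bytes/sample × 8 ch = 10,668,672,000 bytes.
10,668,672,000 / 1,048,576 = 10174.44 MiB.

10174.44 MiB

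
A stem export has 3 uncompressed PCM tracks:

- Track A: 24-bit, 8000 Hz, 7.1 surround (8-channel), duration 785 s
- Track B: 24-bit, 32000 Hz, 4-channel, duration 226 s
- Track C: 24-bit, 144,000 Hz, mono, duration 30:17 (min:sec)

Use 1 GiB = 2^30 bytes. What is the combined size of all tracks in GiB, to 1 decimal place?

Track A: 8,000 × 785 × 3 × 8 = 150,720,000 bytes.
Track B: 32,000 × 226 × 3 × 4 = 86,784,000 bytes.
Track C: 30:17 (min:sec) = 1,817 s; 144,000 × 1,817 × 3 × 1 = 784,944,000 bytes.
Total = 1,022,448,000 bytes = 1.0 GiB.

1.0 GiB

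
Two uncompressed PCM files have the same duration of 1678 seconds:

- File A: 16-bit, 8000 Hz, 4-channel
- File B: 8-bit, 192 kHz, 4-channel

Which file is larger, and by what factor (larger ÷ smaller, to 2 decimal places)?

File B, by a factor of 12.00

File A: 8,000 × 2 × 4 = 64,000 bytes/s.
File B: 192,000 × 1 × 4 = 768,000 bytes/s.
File B is larger; ratio = 1,288,704,000 / 107,392,000 = 12.00.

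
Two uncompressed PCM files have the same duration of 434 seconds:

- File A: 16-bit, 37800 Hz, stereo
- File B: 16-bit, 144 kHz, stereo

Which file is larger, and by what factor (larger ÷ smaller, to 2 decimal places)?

File A: 37,800 × 2 × 2 = 151,200 bytes/s.
File B: 144,000 × 2 × 2 = 576,000 bytes/s.
File B is larger; ratio = 249,984,000 / 65,620,800 = 3.81.

File B, by a factor of 3.81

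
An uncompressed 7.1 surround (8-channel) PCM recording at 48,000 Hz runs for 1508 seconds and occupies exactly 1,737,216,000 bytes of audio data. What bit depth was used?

24 bits

Bytes per sample = 1,737,216,000 / (48,000 × 1,508 × 8) = 1,737,216,000 / 579,072,000 = 3.
Bit depth = 3 × 8 = 24 bits.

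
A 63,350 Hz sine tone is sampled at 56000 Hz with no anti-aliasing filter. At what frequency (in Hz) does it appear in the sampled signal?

Nyquist = 56,000/2 = 28,000 Hz; 63,350 Hz exceeds it.
Alias = |63,350 − 1×56,000| = |63,350 − 56,000| = 7,350 Hz.

7,350 Hz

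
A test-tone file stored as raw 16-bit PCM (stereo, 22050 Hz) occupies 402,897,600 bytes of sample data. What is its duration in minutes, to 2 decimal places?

Byte rate = 22,050 × 2 × 2 = 88,200 bytes/s.
Duration = 402,897,600 / 88,200 = 4,568 s.
4,568 s / 60 = 76.13 minutes.

76.13 minutes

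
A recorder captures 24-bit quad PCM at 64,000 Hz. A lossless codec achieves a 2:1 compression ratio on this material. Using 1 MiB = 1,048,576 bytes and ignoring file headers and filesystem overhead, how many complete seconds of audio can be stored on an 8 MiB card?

21 seconds

Uncompressed byte rate = 64,000 × 3 × 4 = 768,000 bytes/s.
After 2:1 compression, effective rate ≈ 384000 bytes/s.
Capacity = 8 × 1,048,576 = 8,388,608 bytes.
8,388,608 / effective rate ≈ 21.85 s → 21 seconds.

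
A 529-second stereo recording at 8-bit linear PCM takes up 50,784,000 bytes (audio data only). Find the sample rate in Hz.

48,000 Hz

Bytes = sample_rate × seconds × bytes_per_sample × channels.
sample_rate = 50,784,000 / (529 × 1 × 2) = 50,784,000 / 1,058 = 48,000 Hz.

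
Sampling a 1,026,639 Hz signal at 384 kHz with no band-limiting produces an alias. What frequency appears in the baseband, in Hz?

125,361 Hz

Nyquist = 384,000/2 = 192,000 Hz; 1,026,639 Hz exceeds it.
Alias = |1,026,639 − 3×384,000| = |1,026,639 − 1,152,000| = 125,361 Hz.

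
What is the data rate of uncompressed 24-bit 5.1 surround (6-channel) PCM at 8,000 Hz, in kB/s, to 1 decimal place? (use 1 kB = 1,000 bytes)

144.0 kB/s

Bit rate = 8,000 × 24 × 6 = 1,152,000 bits/s.
1,152,000 / 8 = 144,000 B/s = 144.0 kB/s.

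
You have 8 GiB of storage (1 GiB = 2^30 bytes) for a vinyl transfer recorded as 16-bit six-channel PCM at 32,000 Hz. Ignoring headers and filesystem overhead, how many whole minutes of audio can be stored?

Uncompressed byte rate = 32,000 × 2 × 6 = 384,000 bytes/s.
Capacity = 8 × 1,073,741,824 = 8,589,934,592 bytes.
8,589,934,592 / 384,000 ≈ 22369.62 s → 372 minutes.

372 minutes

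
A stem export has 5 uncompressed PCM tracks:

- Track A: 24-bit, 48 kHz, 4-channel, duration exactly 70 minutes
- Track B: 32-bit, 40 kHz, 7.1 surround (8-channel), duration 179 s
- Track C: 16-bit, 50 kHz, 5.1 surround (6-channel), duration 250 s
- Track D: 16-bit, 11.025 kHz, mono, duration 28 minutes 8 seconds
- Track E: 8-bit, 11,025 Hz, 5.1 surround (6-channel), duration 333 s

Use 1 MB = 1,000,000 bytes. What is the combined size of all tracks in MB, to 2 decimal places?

Track A: exactly 70 minutes = 4,200 s; 48,000 × 4,200 × 3 × 4 = 2,419,200,000 bytes.
Track B: 40,000 × 179 × 4 × 8 = 229,120,000 bytes.
Track C: 50,000 × 250 × 2 × 6 = 150,000,000 bytes.
Track D: 28 minutes 8 seconds = 1,688 s; 11,025 × 1,688 × 2 × 1 = 37,220,400 bytes.
Track E: 11,025 × 333 × 1 × 6 = 22,027,950 bytes.
Total = 2,857,568,350 bytes = 2857.57 MB.

2857.57 MB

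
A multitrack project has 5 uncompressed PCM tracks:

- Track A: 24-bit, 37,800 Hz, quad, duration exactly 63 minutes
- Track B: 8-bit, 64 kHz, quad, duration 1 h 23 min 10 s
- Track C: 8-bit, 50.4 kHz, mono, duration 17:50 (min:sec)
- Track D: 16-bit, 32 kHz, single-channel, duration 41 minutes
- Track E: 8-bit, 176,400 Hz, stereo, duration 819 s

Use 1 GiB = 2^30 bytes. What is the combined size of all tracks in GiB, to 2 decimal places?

Track A: exactly 63 minutes = 3,780 s; 37,800 × 3,780 × 3 × 4 = 1,714,608,000 bytes.
Track B: 1 h 23 min 10 s = 4,990 s; 64,000 × 4,990 × 1 × 4 = 1,277,440,000 bytes.
Track C: 17:50 (min:sec) = 1,070 s; 50,400 × 1,070 × 1 × 1 = 53,928,000 bytes.
Track D: 41 minutes = 2,460 s; 32,000 × 2,460 × 2 × 1 = 157,440,000 bytes.
Track E: 176,400 × 819 × 1 × 2 = 288,943,200 bytes.
Total = 3,492,359,200 bytes = 3.25 GiB.

3.25 GiB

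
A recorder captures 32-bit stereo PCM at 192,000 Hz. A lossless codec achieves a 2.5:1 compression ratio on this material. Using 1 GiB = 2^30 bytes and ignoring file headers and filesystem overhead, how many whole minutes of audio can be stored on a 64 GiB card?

Uncompressed byte rate = 192,000 × 4 × 2 = 1,536,000 bytes/s.
After 2.5:1 compression, effective rate ≈ 614400 bytes/s.
Capacity = 64 × 1,073,741,824 = 68,719,476,736 bytes.
68,719,476,736 / effective rate ≈ 111848.11 s → 1,864 minutes.

1,864 minutes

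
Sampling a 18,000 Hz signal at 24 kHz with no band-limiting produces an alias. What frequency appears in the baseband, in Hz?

6,000 Hz

Nyquist = 24,000/2 = 12,000 Hz; 18,000 Hz exceeds it.
Alias = |18,000 − 1×24,000| = |18,000 − 24,000| = 6,000 Hz.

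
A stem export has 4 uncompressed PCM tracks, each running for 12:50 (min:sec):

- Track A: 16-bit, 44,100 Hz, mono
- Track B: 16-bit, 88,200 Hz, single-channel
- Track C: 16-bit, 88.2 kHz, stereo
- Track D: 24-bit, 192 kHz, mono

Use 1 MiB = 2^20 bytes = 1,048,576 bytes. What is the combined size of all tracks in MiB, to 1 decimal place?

12:50 (min:sec) = 770 s.
Track A: 44,100 × 770 × 2 × 1 = 67,914,000 bytes.
Track B: 88,200 × 770 × 2 × 1 = 135,828,000 bytes.
Track C: 88,200 × 770 × 2 × 2 = 271,656,000 bytes.
Track D: 192,000 × 770 × 3 × 1 = 443,520,000 bytes.
Total = 918,918,000 bytes = 876.3 MiB.

876.3 MiB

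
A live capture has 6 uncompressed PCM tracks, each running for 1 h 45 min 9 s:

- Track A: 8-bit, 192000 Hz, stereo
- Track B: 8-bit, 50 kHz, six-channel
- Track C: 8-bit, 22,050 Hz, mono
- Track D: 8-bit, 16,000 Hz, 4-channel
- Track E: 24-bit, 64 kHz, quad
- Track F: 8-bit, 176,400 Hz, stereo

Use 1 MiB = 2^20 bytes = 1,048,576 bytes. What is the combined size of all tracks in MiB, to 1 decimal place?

1 h 45 min 9 s = 6,309 s.
Track A: 192,000 × 6,309 × 1 × 2 = 2,422,656,000 bytes.
Track B: 50,000 × 6,309 × 1 × 6 = 1,892,700,000 bytes.
Track C: 22,050 × 6,309 × 1 × 1 = 139,113,450 bytes.
Track D: 16,000 × 6,309 × 1 × 4 = 403,776,000 bytes.
Track E: 64,000 × 6,309 × 3 × 4 = 4,845,312,000 bytes.
Track F: 176,400 × 6,309 × 1 × 2 = 2,225,815,200 bytes.
Total = 11,929,372,650 bytes = 11376.7 MiB.

11376.7 MiB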